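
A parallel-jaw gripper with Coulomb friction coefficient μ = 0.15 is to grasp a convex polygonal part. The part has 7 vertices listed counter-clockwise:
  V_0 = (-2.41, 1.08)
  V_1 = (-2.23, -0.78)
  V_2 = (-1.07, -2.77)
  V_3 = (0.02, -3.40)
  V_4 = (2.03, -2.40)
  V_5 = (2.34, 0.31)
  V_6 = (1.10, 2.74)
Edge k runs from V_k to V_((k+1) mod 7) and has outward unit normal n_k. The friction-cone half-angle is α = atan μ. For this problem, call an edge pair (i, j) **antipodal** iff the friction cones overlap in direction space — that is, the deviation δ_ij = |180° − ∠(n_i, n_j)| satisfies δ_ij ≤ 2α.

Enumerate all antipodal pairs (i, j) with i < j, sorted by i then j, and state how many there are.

α = atan 0.15 = 8.53°;  2α = 17.06°
n_0 = (-0.9954, -0.0963)
n_1 = (-0.8639, -0.5036)
n_2 = (-0.5004, -0.8658)
n_3 = (+0.4454, -0.8953)
n_4 = (+0.9935, -0.1136)
n_5 = (+0.8907, +0.4545)
n_6 = (-0.4275, +0.9040)
  (0,1): δ = 155.29°  ·
  (0,2): δ = 125.55°  ·
  (0,3): δ = 69.08°  ·
  (0,4): δ = 12.05°  ✓
  (0,5): δ = 21.51°  ·
  (0,6): δ = 109.78°  ·
  (1,2): δ = 150.27°  ·
  (1,3): δ = 93.79°  ·
  (1,4): δ = 36.76°  ·
  (1,5): δ = 3.20°  ✓
  (1,6): δ = 85.07°  ·
  (2,3): δ = 123.52°  ·
  (2,4): δ = 66.50°  ·
  (2,5): δ = 32.94°  ·
  (2,6): δ = 55.34°  ·
  (3,4): δ = 122.98°  ·
  (3,5): δ = 89.42°  ·
  (3,6): δ = 1.14°  ✓
  (4,5): δ = 146.44°  ·
  (4,6): δ = 58.16°  ·
  (5,6): δ = 91.72°  ·
antipodal pairs: 3

count = 3; pairs: (0,4), (1,5), (3,6)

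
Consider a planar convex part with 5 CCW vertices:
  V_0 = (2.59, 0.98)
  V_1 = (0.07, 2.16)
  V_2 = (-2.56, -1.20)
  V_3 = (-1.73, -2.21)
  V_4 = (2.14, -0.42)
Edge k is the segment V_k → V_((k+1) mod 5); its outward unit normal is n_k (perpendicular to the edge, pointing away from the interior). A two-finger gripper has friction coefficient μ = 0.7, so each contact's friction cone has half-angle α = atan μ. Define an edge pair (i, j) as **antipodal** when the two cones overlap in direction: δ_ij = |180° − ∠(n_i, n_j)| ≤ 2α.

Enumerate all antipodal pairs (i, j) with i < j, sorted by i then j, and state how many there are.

α = atan 0.7 = 34.99°;  2α = 69.98°
n_0 = (+0.4241, +0.9056)
n_1 = (-0.7875, +0.6164)
n_2 = (-0.7726, -0.6349)
n_3 = (+0.4198, -0.9076)
n_4 = (+0.9520, -0.3060)
  (0,1): δ = 102.96°  ·
  (0,2): δ = 25.50°  ✓
  (0,3): δ = 49.91°  ✓
  (0,4): δ = 97.27°  ·
  (1,2): δ = 102.54°  ·
  (1,3): δ = 27.13°  ✓
  (1,4): δ = 20.23°  ✓
  (2,3): δ = 104.59°  ·
  (2,4): δ = 57.23°  ✓
  (3,4): δ = 132.64°  ·
antipodal pairs: 5

count = 5; pairs: (0,2), (0,3), (1,3), (1,4), (2,4)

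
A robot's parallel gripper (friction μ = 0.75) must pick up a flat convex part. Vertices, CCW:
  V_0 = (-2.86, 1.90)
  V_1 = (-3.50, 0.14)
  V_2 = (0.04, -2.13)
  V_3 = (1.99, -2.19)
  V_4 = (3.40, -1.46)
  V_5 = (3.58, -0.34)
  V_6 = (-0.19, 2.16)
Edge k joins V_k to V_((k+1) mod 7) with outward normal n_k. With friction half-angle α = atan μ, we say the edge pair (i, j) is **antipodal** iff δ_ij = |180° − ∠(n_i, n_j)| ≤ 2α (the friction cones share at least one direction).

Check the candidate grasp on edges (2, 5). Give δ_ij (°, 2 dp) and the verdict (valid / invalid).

δ = 31.79°, valid

α = atan 0.75 = 36.87°;  2α = 73.74°
edge 2: e_2 = (+1.95, -0.06);  n_2 = (-0.0308, -0.9995)
edge 5: e_5 = (-3.77, +2.50);  n_5 = (+0.5527, +0.8334)
∠(n_2, n_5) = 148.21°
δ = |180° − 148.21°| = 31.79°
31.79° ≤ 2α = 73.74°  →  valid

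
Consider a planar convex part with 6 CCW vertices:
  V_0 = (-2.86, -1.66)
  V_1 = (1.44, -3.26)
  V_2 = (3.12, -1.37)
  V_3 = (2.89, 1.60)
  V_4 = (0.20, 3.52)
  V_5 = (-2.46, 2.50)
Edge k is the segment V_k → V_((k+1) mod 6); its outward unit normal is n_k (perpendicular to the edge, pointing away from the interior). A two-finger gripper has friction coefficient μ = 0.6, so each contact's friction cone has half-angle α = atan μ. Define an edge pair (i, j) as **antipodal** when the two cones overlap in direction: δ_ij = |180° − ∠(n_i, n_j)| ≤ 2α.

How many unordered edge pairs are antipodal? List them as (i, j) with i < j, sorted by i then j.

count = 6; pairs: (0,3), (0,4), (1,4), (1,5), (2,5), (3,5)

α = atan 0.6 = 30.96°;  2α = 61.93°
n_0 = (-0.3487, -0.9372)
n_1 = (+0.7474, -0.6644)
n_2 = (+0.9970, +0.0772)
n_3 = (+0.5810, +0.8139)
n_4 = (-0.3580, +0.9337)
n_5 = (-0.9954, +0.0957)
  (0,1): δ = 111.22°  ·
  (0,2): δ = 65.16°  ·
  (0,3): δ = 15.11°  ✓
  (0,4): δ = 41.39°  ✓
  (0,5): δ = 104.92°  ·
  (1,2): δ = 133.94°  ·
  (1,3): δ = 83.88°  ·
  (1,4): δ = 27.39°  ✓
  (1,5): δ = 36.14°  ✓
  (2,3): δ = 129.95°  ·
  (2,4): δ = 73.45°  ·
  (2,5): δ = 9.92°  ✓
  (3,4): δ = 123.50°  ·
  (3,5): δ = 59.97°  ✓
  (4,5): δ = 116.47°  ·
antipodal pairs: 6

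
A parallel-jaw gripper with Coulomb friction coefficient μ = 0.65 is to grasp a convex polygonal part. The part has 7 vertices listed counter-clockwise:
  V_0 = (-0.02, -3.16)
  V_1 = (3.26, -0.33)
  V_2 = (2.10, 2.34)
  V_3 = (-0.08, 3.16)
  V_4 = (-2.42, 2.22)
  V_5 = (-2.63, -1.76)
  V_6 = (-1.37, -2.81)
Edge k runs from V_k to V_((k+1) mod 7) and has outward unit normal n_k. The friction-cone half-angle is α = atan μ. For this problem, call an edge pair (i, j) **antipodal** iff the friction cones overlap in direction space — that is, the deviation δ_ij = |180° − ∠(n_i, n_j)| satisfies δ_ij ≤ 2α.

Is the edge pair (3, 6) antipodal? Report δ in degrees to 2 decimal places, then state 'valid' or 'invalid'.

α = atan 0.65 = 33.02°;  2α = 66.05°
edge 3: e_3 = (-2.34, -0.94);  n_3 = (-0.3728, +0.9279)
edge 6: e_6 = (+1.35, -0.35);  n_6 = (-0.2510, -0.9680)
∠(n_3, n_6) = 143.58°
δ = |180° − 143.58°| = 36.42°
36.42° ≤ 2α = 66.05°  →  valid

δ = 36.42°, valid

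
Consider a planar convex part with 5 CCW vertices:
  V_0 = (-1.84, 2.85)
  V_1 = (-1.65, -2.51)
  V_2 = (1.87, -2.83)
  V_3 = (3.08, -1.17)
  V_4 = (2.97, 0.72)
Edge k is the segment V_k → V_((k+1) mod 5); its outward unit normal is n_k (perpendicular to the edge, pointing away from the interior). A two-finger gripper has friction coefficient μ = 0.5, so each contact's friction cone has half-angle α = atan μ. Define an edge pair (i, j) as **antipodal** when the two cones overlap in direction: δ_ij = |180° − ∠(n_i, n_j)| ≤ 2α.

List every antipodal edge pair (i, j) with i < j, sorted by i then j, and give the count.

α = atan 0.5 = 26.57°;  2α = 53.13°
n_0 = (-0.9994, -0.0354)
n_1 = (-0.0905, -0.9959)
n_2 = (+0.8081, -0.5890)
n_3 = (+0.9983, +0.0581)
n_4 = (+0.4049, +0.9144)
  (0,1): δ = 97.22°  ·
  (0,2): δ = 38.12°  ✓
  (0,3): δ = 1.30°  ✓
  (0,4): δ = 64.08°  ·
  (1,2): δ = 120.89°  ·
  (1,3): δ = 81.47°  ·
  (1,4): δ = 18.69°  ✓
  (2,3): δ = 140.58°  ·
  (2,4): δ = 77.80°  ·
  (3,4): δ = 117.22°  ·
antipodal pairs: 3

count = 3; pairs: (0,2), (0,3), (1,4)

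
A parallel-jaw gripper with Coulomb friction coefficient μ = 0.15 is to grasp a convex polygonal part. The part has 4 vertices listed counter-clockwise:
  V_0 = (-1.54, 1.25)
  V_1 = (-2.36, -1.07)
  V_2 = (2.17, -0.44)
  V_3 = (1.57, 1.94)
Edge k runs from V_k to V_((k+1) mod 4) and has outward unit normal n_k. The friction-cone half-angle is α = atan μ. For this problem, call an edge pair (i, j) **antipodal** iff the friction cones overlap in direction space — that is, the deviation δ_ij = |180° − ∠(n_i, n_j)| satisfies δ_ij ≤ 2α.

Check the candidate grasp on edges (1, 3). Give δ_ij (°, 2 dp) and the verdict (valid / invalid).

δ = 4.59°, valid

α = atan 0.15 = 8.53°;  2α = 17.06°
edge 1: e_1 = (+4.53, +0.63);  n_1 = (+0.1377, -0.9905)
edge 3: e_3 = (-3.11, -0.69);  n_3 = (-0.2166, +0.9763)
∠(n_1, n_3) = 175.41°
δ = |180° − 175.41°| = 4.59°
4.59° ≤ 2α = 17.06°  →  valid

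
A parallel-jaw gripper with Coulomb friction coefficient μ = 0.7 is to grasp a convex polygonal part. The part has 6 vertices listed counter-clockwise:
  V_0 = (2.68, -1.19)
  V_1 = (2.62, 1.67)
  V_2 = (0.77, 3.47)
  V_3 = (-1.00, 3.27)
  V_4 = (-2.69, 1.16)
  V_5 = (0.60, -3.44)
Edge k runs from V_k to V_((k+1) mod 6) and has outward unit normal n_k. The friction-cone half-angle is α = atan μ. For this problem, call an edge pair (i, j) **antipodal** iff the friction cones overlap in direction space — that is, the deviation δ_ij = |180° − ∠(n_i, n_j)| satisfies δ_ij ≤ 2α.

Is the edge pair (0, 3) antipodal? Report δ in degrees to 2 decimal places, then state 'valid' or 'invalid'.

δ = 39.89°, valid

α = atan 0.7 = 34.99°;  2α = 69.98°
edge 0: e_0 = (-0.06, +2.86);  n_0 = (+0.9998, +0.0210)
edge 3: e_3 = (-1.69, -2.11);  n_3 = (-0.7805, +0.6251)
∠(n_0, n_3) = 140.11°
δ = |180° − 140.11°| = 39.89°
39.89° ≤ 2α = 69.98°  →  valid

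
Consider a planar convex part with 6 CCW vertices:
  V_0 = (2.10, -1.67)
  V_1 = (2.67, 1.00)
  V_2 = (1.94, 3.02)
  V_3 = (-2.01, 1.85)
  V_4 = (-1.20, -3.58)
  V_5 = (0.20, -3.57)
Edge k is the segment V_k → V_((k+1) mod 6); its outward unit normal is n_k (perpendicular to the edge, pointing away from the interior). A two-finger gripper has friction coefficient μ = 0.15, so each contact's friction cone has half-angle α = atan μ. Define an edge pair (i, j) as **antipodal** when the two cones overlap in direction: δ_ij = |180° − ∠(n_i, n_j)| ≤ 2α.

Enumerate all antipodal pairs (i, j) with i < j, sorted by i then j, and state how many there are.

α = atan 0.15 = 8.53°;  2α = 17.06°
n_0 = (+0.9780, -0.2088)
n_1 = (+0.9405, +0.3399)
n_2 = (-0.2840, +0.9588)
n_3 = (-0.9891, -0.1475)
n_4 = (+0.0071, -1.0000)
n_5 = (+0.7071, -0.7071)
  (0,1): δ = 148.08°  ·
  (0,2): δ = 61.45°  ·
  (0,3): δ = 20.54°  ·
  (0,4): δ = 102.46°  ·
  (0,5): δ = 147.05°  ·
  (1,2): δ = 93.37°  ·
  (1,3): δ = 11.38°  ✓
  (1,4): δ = 70.54°  ·
  (1,5): δ = 115.13°  ·
  (2,3): δ = 98.02°  ·
  (2,4): δ = 16.09°  ✓
  (2,5): δ = 28.50°  ·
  (3,4): δ = 98.08°  ·
  (3,5): δ = 53.48°  ·
  (4,5): δ = 135.41°  ·
antipodal pairs: 2

count = 2; pairs: (1,3), (2,4)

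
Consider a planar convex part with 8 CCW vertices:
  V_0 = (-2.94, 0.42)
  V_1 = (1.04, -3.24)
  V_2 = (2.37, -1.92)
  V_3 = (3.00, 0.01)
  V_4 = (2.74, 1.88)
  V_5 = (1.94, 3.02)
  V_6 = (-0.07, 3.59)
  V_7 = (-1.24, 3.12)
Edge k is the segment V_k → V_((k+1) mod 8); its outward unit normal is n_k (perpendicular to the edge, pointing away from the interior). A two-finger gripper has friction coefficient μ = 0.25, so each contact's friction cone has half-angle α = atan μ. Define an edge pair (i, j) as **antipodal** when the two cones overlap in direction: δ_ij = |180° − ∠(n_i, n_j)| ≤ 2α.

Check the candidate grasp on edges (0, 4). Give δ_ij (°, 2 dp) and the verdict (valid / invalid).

δ = 12.34°, valid

α = atan 0.25 = 14.04°;  2α = 28.07°
edge 0: e_0 = (+3.98, -3.66);  n_0 = (-0.6769, -0.7361)
edge 4: e_4 = (-0.80, +1.14);  n_4 = (+0.8186, +0.5744)
∠(n_0, n_4) = 167.66°
δ = |180° − 167.66°| = 12.34°
12.34° ≤ 2α = 28.07°  →  valid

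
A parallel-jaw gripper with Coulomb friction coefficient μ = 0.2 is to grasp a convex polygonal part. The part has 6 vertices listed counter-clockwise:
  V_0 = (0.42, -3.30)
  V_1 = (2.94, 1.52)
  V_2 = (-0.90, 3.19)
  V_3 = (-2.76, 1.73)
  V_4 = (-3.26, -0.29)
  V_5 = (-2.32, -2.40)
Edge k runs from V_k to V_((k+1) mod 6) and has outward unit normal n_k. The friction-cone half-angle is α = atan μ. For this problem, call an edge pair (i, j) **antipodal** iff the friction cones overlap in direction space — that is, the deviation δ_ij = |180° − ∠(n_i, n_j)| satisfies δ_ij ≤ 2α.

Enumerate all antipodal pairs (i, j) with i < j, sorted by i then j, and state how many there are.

α = atan 0.2 = 11.31°;  2α = 22.62°
n_0 = (+0.8862, -0.4633)
n_1 = (+0.3988, +0.9170)
n_2 = (-0.6174, +0.7866)
n_3 = (-0.9707, +0.2403)
n_4 = (-0.9135, -0.4069)
n_5 = (-0.3121, -0.9501)
  (0,1): δ = 85.90°  ·
  (0,2): δ = 24.27°  ·
  (0,3): δ = 13.70°  ✓
  (0,4): δ = 51.61°  ·
  (0,5): δ = 99.42°  ·
  (1,2): δ = 118.37°  ·
  (1,3): δ = 80.40°  ·
  (1,4): δ = 42.48°  ·
  (1,5): δ = 5.32°  ✓
  (2,3): δ = 142.03°  ·
  (2,4): δ = 104.12°  ·
  (2,5): δ = 56.31°  ·
  (3,4): δ = 142.08°  ·
  (3,5): δ = 94.28°  ·
  (4,5): δ = 132.20°  ·
antipodal pairs: 2

count = 2; pairs: (0,3), (1,5)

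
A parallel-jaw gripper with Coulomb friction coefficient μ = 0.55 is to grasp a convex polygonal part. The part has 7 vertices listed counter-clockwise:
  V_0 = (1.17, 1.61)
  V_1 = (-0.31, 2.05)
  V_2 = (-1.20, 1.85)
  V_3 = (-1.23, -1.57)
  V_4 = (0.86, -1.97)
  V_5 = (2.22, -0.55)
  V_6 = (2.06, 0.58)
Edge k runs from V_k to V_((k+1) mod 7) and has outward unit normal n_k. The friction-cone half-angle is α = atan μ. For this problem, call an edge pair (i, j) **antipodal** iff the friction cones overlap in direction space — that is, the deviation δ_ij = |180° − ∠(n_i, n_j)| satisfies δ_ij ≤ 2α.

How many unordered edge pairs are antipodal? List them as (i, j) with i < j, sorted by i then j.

count = 7; pairs: (0,3), (1,3), (1,4), (2,4), (2,5), (2,6), (3,6)

α = atan 0.55 = 28.81°;  2α = 57.62°
n_0 = (+0.2850, +0.9585)
n_1 = (-0.2193, +0.9757)
n_2 = (-1.0000, +0.0088)
n_3 = (-0.1880, -0.9822)
n_4 = (+0.7222, -0.6917)
n_5 = (+0.9901, +0.1402)
n_6 = (+0.7567, +0.6538)
  (0,1): δ = 150.78°  ·
  (0,2): δ = 73.95°  ·
  (0,3): δ = 5.72°  ✓
  (0,4): δ = 62.79°  ·
  (0,5): δ = 114.62°  ·
  (0,6): δ = 147.39°  ·
  (1,2): δ = 103.17°  ·
  (1,3): δ = 23.50°  ✓
  (1,4): δ = 33.57°  ✓
  (1,5): δ = 85.39°  ·
  (1,6): δ = 118.16°  ·
  (2,3): δ = 100.33°  ·
  (2,4): δ = 43.26°  ✓
  (2,5): δ = 8.56°  ✓
  (2,6): δ = 41.33°  ✓
  (3,4): δ = 122.93°  ·
  (3,5): δ = 71.11°  ·
  (3,6): δ = 38.34°  ✓
  (4,5): δ = 128.18°  ·
  (4,6): δ = 95.41°  ·
  (5,6): δ = 147.23°  ·
antipodal pairs: 7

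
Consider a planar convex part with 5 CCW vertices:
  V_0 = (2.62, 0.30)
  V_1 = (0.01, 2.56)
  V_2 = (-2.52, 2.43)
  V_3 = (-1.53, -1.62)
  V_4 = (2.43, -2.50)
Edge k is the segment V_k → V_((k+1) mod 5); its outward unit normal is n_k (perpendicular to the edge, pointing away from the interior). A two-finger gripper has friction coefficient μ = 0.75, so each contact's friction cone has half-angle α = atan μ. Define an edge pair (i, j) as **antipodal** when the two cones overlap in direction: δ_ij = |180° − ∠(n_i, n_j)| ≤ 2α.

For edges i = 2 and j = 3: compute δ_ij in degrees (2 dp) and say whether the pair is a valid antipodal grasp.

δ = 116.27°, invalid

α = atan 0.75 = 36.87°;  2α = 73.74°
edge 2: e_2 = (+0.99, -4.05);  n_2 = (-0.9714, -0.2375)
edge 3: e_3 = (+3.96, -0.88);  n_3 = (-0.2169, -0.9762)
∠(n_2, n_3) = 63.73°
δ = |180° − 63.73°| = 116.27°
116.27° > 2α = 73.74°  →  invalid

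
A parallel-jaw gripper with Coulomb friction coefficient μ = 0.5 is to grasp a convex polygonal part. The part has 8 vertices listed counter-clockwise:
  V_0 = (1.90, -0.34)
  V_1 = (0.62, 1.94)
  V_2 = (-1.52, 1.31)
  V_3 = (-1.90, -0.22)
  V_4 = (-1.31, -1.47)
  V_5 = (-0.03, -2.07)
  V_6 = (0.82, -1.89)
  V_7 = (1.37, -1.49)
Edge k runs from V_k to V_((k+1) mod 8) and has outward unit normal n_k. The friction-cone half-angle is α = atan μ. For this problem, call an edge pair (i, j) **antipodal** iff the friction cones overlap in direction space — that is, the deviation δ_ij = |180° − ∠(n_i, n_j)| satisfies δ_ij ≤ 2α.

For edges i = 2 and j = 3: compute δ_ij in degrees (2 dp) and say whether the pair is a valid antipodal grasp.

δ = 140.78°, invalid

α = atan 0.5 = 26.57°;  2α = 53.13°
edge 2: e_2 = (-0.38, -1.53);  n_2 = (-0.9705, +0.2410)
edge 3: e_3 = (+0.59, -1.25);  n_3 = (-0.9043, -0.4268)
∠(n_2, n_3) = 39.22°
δ = |180° − 39.22°| = 140.78°
140.78° > 2α = 53.13°  →  invalid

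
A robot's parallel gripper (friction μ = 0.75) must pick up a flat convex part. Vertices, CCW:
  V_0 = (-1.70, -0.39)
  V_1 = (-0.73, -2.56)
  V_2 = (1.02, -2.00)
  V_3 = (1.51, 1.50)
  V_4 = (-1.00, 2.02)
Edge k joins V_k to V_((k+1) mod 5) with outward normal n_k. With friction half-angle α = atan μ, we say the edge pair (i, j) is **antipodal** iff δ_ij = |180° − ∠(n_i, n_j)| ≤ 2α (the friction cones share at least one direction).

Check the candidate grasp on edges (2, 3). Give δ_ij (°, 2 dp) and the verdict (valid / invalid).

δ = 93.73°, invalid

α = atan 0.75 = 36.87°;  2α = 73.74°
edge 2: e_2 = (+0.49, +3.50);  n_2 = (+0.9903, -0.1386)
edge 3: e_3 = (-2.51, +0.52);  n_3 = (+0.2029, +0.9792)
∠(n_2, n_3) = 86.27°
δ = |180° − 86.27°| = 93.73°
93.73° > 2α = 73.74°  →  invalid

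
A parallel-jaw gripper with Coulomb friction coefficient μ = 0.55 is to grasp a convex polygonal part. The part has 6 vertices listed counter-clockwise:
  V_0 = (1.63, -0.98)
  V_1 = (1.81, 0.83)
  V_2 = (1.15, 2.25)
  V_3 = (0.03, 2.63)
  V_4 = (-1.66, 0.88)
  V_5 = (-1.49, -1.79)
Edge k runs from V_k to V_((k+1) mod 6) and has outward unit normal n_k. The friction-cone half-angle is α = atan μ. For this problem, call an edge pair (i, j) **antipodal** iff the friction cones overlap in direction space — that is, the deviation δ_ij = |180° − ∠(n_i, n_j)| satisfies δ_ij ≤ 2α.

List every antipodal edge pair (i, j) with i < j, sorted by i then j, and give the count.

count = 5; pairs: (0,3), (0,4), (1,4), (2,5), (3,5)

α = atan 0.55 = 28.81°;  2α = 57.62°
n_0 = (+0.9951, -0.0990)
n_1 = (+0.9068, +0.4215)
n_2 = (+0.3213, +0.9470)
n_3 = (-0.7193, +0.6947)
n_4 = (-0.9980, -0.0635)
n_5 = (+0.2513, -0.9679)
  (0,1): δ = 149.39°  ·
  (0,2): δ = 103.06°  ·
  (0,3): δ = 38.32°  ✓
  (0,4): δ = 9.32°  ✓
  (0,5): δ = 110.23°  ·
  (1,2): δ = 133.67°  ·
  (1,3): δ = 68.93°  ·
  (1,4): δ = 21.29°  ✓
  (1,5): δ = 79.63°  ·
  (2,3): δ = 115.26°  ·
  (2,4): δ = 67.62°  ·
  (2,5): δ = 33.29°  ✓
  (3,4): δ = 132.36°  ·
  (3,5): δ = 31.45°  ✓
  (4,5): δ = 79.09°  ·
antipodal pairs: 5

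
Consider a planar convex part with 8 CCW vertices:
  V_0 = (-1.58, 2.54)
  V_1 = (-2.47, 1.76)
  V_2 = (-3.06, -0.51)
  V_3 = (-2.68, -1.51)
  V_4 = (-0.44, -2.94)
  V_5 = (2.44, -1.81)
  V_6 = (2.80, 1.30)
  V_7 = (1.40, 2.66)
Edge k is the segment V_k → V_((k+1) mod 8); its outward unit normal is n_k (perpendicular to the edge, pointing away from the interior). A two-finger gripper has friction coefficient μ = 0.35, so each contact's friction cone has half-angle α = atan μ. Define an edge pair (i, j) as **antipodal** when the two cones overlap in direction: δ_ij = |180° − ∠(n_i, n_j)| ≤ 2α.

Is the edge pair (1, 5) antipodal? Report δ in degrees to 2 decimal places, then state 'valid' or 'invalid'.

δ = 7.97°, valid

α = atan 0.35 = 19.29°;  2α = 38.58°
edge 1: e_1 = (-0.59, -2.27);  n_1 = (-0.9678, +0.2516)
edge 5: e_5 = (+0.36, +3.11);  n_5 = (+0.9934, -0.1150)
∠(n_1, n_5) = 172.03°
δ = |180° − 172.03°| = 7.97°
7.97° ≤ 2α = 38.58°  →  valid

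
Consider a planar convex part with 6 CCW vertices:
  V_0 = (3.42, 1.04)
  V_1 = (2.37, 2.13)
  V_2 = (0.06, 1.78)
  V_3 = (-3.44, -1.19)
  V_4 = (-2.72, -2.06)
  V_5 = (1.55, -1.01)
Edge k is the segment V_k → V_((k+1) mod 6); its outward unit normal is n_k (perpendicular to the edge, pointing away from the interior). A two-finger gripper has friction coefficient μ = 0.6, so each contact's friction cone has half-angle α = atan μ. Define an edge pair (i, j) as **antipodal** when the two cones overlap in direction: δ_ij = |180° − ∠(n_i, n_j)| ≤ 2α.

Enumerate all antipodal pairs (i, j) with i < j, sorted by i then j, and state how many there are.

α = atan 0.6 = 30.96°;  2α = 61.93°
n_0 = (+0.7202, +0.6938)
n_1 = (-0.1498, +0.9887)
n_2 = (-0.6470, +0.7625)
n_3 = (-0.7704, -0.6376)
n_4 = (+0.2388, -0.9711)
n_5 = (+0.7388, -0.6739)
  (0,1): δ = 125.31°  ·
  (0,2): δ = 93.61°  ·
  (0,3): δ = 4.32°  ✓
  (0,4): δ = 59.89°  ✓
  (0,5): δ = 93.70°  ·
  (1,2): δ = 148.30°  ·
  (1,3): δ = 59.00°  ✓
  (1,4): δ = 5.20°  ✓
  (1,5): δ = 39.01°  ✓
  (2,3): δ = 90.71°  ·
  (2,4): δ = 26.50°  ✓
  (2,5): δ = 7.31°  ✓
  (3,4): δ = 115.80°  ·
  (3,5): δ = 81.98°  ·
  (4,5): δ = 146.19°  ·
antipodal pairs: 7

count = 7; pairs: (0,3), (0,4), (1,3), (1,4), (1,5), (2,4), (2,5)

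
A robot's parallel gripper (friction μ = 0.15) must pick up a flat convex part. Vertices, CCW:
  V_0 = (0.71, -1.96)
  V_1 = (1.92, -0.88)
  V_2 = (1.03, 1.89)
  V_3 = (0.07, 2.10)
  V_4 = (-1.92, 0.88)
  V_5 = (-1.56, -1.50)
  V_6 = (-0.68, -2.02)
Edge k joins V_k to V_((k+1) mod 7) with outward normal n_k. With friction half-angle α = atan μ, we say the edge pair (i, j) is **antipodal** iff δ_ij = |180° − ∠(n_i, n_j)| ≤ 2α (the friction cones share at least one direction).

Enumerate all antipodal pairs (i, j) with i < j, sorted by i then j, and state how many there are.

α = atan 0.15 = 8.53°;  2α = 17.06°
n_0 = (+0.6659, -0.7460)
n_1 = (+0.9521, +0.3059)
n_2 = (+0.2137, +0.9769)
n_3 = (-0.5227, +0.8525)
n_4 = (-0.9888, -0.1496)
n_5 = (-0.5087, -0.8609)
n_6 = (+0.0431, -0.9991)
  (0,1): δ = 113.94°  ·
  (0,2): δ = 54.09°  ·
  (0,3): δ = 10.24°  ✓
  (0,4): δ = 56.85°  ·
  (0,5): δ = 107.67°  ·
  (0,6): δ = 140.72°  ·
  (1,2): δ = 120.15°  ·
  (1,3): δ = 76.30°  ·
  (1,4): δ = 9.21°  ✓
  (1,5): δ = 41.61°  ·
  (1,6): δ = 74.66°  ·
  (2,3): δ = 136.15°  ·
  (2,4): δ = 69.06°  ·
  (2,5): δ = 18.24°  ·
  (2,6): δ = 14.81°  ✓
  (3,4): δ = 112.91°  ·
  (3,5): δ = 62.09°  ·
  (3,6): δ = 29.04°  ·
  (4,5): δ = 129.18°  ·
  (4,6): δ = 96.13°  ·
  (5,6): δ = 146.95°  ·
antipodal pairs: 3

count = 3; pairs: (0,3), (1,4), (2,6)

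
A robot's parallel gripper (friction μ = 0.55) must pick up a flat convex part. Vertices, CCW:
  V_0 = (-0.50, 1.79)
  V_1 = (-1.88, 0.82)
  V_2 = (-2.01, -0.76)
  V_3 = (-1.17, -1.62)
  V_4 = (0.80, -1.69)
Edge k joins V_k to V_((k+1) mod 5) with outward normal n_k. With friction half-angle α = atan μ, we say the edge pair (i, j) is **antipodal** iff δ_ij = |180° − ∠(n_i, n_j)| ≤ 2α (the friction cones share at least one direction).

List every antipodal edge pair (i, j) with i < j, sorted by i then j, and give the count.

α = atan 0.55 = 28.81°;  2α = 57.62°
n_0 = (-0.5751, +0.8181)
n_1 = (-0.9966, +0.0820)
n_2 = (-0.7154, -0.6987)
n_3 = (-0.0355, -0.9994)
n_4 = (+0.9368, +0.3499)
  (0,1): δ = 129.81°  ·
  (0,2): δ = 80.78°  ·
  (0,3): δ = 37.14°  ✓
  (0,4): δ = 75.38°  ·
  (1,2): δ = 130.97°  ·
  (1,3): δ = 87.33°  ·
  (1,4): δ = 25.19°  ✓
  (2,3): δ = 136.36°  ·
  (2,4): δ = 23.84°  ✓
  (3,4): δ = 67.48°  ·
antipodal pairs: 3

count = 3; pairs: (0,3), (1,4), (2,4)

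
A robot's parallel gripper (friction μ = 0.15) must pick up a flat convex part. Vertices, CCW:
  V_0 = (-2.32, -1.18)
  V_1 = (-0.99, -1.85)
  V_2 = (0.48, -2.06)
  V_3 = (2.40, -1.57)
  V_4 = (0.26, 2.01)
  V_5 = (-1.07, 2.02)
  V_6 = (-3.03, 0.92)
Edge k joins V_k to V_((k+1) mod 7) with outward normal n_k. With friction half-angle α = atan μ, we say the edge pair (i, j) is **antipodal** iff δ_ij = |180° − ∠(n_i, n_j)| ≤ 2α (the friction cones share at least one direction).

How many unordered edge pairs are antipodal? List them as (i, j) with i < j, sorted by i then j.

α = atan 0.15 = 8.53°;  2α = 17.06°
n_0 = (-0.4499, -0.8931)
n_1 = (-0.1414, -0.9899)
n_2 = (+0.2473, -0.9689)
n_3 = (+0.8583, +0.5131)
n_4 = (+0.0075, +1.0000)
n_5 = (-0.4894, +0.8721)
n_6 = (-0.9473, -0.3203)
  (0,1): δ = 161.39°  ·
  (0,2): δ = 138.95°  ·
  (0,3): δ = 32.39°  ·
  (0,4): δ = 26.31°  ·
  (0,5): δ = 56.04°  ·
  (0,6): δ = 135.42°  ·
  (1,2): δ = 157.55°  ·
  (1,3): δ = 51.00°  ·
  (1,4): δ = 7.70°  ✓
  (1,5): δ = 37.43°  ·
  (1,6): δ = 116.81°  ·
  (2,3): δ = 73.45°  ·
  (2,4): δ = 14.75°  ✓
  (2,5): δ = 14.99°  ✓
  (2,6): δ = 94.36°  ·
  (3,4): δ = 121.30°  ·
  (3,5): δ = 91.57°  ·
  (3,6): δ = 12.19°  ✓
  (4,5): δ = 150.27°  ·
  (4,6): δ = 70.89°  ·
  (5,6): δ = 100.62°  ·
antipodal pairs: 4

count = 4; pairs: (1,4), (2,4), (2,5), (3,6)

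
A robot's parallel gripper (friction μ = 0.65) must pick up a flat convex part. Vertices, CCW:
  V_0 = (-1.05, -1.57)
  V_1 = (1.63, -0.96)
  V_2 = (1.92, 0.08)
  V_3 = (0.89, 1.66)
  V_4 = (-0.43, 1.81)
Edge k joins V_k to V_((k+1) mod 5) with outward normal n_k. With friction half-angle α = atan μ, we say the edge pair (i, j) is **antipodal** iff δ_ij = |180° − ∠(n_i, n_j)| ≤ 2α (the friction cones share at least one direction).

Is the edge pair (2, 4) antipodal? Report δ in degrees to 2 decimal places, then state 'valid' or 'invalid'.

α = atan 0.65 = 33.02°;  2α = 66.05°
edge 2: e_2 = (-1.03, +1.58);  n_2 = (+0.8377, +0.5461)
edge 4: e_4 = (-0.62, -3.38);  n_4 = (-0.9836, +0.1804)
∠(n_2, n_4) = 136.51°
δ = |180° − 136.51°| = 43.49°
43.49° ≤ 2α = 66.05°  →  valid

δ = 43.49°, valid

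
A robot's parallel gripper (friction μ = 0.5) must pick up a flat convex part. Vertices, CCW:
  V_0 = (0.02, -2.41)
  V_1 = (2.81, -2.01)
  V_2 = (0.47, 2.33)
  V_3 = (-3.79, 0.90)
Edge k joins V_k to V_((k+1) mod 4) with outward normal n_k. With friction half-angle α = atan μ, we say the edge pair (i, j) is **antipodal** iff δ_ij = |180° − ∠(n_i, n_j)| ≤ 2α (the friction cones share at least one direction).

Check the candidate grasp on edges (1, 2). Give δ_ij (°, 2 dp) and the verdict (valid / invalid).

δ = 99.78°, invalid

α = atan 0.5 = 26.57°;  2α = 53.13°
edge 1: e_1 = (-2.34, +4.34);  n_1 = (+0.8802, +0.4746)
edge 2: e_2 = (-4.26, -1.43);  n_2 = (-0.3182, +0.9480)
∠(n_1, n_2) = 80.22°
δ = |180° − 80.22°| = 99.78°
99.78° > 2α = 53.13°  →  invalid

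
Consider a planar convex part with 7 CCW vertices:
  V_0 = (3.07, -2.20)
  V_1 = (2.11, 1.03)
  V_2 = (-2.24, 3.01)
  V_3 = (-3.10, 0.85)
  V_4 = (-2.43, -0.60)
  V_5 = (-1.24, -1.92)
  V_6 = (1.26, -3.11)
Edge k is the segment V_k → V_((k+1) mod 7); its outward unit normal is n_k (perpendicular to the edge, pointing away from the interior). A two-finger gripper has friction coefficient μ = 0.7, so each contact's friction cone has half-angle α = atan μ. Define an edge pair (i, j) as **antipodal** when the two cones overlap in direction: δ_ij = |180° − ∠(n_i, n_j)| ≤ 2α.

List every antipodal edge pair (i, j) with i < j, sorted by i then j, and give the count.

α = atan 0.7 = 34.99°;  2α = 69.98°
n_0 = (+0.9586, +0.2849)
n_1 = (+0.4143, +0.9102)
n_2 = (-0.9291, +0.3699)
n_3 = (-0.9078, -0.4195)
n_4 = (-0.7427, -0.6696)
n_5 = (-0.4298, -0.9029)
n_6 = (+0.4492, -0.8934)
  (0,1): δ = 131.03°  ·
  (0,2): δ = 38.26°  ✓
  (0,3): δ = 8.25°  ✓
  (0,4): δ = 25.48°  ✓
  (0,5): δ = 47.99°  ✓
  (0,6): δ = 100.14°  ·
  (1,2): δ = 87.24°  ·
  (1,3): δ = 40.73°  ✓
  (1,4): δ = 23.49°  ✓
  (1,5): δ = 0.98°  ✓
  (1,6): δ = 51.17°  ✓
  (2,3): δ = 133.49°  ·
  (2,4): δ = 116.25°  ·
  (2,5): δ = 93.74°  ·
  (2,6): δ = 41.60°  ✓
  (3,4): δ = 162.77°  ·
  (3,5): δ = 140.25°  ·
  (3,6): δ = 88.11°  ·
  (4,5): δ = 157.49°  ·
  (4,6): δ = 105.34°  ·
  (5,6): δ = 127.85°  ·
antipodal pairs: 9

count = 9; pairs: (0,2), (0,3), (0,4), (0,5), (1,3), (1,4), (1,5), (1,6), (2,6)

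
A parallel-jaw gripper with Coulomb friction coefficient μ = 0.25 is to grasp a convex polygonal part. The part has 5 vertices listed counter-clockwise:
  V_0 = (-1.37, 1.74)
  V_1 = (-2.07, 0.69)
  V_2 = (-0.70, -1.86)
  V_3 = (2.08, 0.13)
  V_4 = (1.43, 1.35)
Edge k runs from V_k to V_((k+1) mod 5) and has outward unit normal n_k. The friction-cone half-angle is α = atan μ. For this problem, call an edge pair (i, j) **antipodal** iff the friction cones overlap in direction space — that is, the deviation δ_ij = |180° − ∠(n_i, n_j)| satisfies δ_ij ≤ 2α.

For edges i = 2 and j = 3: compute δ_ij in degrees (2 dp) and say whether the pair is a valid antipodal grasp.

δ = 97.55°, invalid

α = atan 0.25 = 14.04°;  2α = 28.07°
edge 2: e_2 = (+2.78, +1.99);  n_2 = (+0.5821, -0.8131)
edge 3: e_3 = (-0.65, +1.22);  n_3 = (+0.8826, +0.4702)
∠(n_2, n_3) = 82.45°
δ = |180° − 82.45°| = 97.55°
97.55° > 2α = 28.07°  →  invalid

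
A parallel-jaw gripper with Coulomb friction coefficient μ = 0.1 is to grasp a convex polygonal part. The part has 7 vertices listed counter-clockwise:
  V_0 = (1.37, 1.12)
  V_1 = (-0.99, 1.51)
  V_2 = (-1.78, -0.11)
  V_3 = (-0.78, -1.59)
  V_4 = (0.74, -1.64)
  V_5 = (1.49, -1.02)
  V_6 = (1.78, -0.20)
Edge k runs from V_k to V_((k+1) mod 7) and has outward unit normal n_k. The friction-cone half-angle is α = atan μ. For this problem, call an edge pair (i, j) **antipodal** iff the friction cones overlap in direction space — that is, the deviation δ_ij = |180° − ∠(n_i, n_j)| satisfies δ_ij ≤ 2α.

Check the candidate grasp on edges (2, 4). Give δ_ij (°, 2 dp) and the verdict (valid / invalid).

α = atan 0.1 = 5.71°;  2α = 11.42°
edge 2: e_2 = (+1.00, -1.48);  n_2 = (-0.8286, -0.5599)
edge 4: e_4 = (+0.75, +0.62);  n_4 = (+0.6371, -0.7707)
∠(n_2, n_4) = 95.53°
δ = |180° − 95.53°| = 84.47°
84.47° > 2α = 11.42°  →  invalid

δ = 84.47°, invalid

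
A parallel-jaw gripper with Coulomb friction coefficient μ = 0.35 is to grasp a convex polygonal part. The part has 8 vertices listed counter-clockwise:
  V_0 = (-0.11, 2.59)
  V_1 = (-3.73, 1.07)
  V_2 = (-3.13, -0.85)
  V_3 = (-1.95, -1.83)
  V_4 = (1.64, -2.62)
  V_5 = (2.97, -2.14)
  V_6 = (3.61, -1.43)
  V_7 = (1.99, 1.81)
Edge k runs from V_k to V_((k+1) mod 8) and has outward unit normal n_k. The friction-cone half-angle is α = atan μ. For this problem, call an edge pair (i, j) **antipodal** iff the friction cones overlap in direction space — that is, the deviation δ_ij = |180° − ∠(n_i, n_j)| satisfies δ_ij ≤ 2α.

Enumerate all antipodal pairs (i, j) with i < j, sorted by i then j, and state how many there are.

count = 7; pairs: (0,3), (0,4), (0,5), (1,6), (2,6), (2,7), (3,7)

α = atan 0.35 = 19.29°;  2α = 38.58°
n_0 = (-0.3871, +0.9220)
n_1 = (-0.9545, -0.2983)
n_2 = (-0.6389, -0.7693)
n_3 = (-0.2149, -0.9766)
n_4 = (+0.3395, -0.9406)
n_5 = (+0.7428, -0.6695)
n_6 = (+0.8944, +0.4472)
n_7 = (+0.3482, +0.9374)
  (0,1): δ = 95.42°  ·
  (0,2): δ = 62.49°  ·
  (0,3): δ = 35.19°  ✓
  (0,4): δ = 2.93°  ✓
  (0,5): δ = 25.19°  ✓
  (0,6): δ = 93.79°  ·
  (0,7): δ = 136.85°  ·
  (1,2): δ = 147.06°  ·
  (1,3): δ = 119.76°  ·
  (1,4): δ = 87.51°  ·
  (1,5): δ = 59.39°  ·
  (1,6): δ = 9.21°  ✓
  (1,7): δ = 52.27°  ·
  (2,3): δ = 152.70°  ·
  (2,4): δ = 120.45°  ·
  (2,5): δ = 92.32°  ·
  (2,6): δ = 23.73°  ✓
  (2,7): δ = 19.33°  ✓
  (3,4): δ = 147.74°  ·
  (3,5): δ = 119.62°  ·
  (3,6): δ = 51.02°  ·
  (3,7): δ = 7.97°  ✓
  (4,5): δ = 151.88°  ·
  (4,6): δ = 83.28°  ·
  (4,7): δ = 40.22°  ·
  (5,6): δ = 111.40°  ·
  (5,7): δ = 68.34°  ·
  (6,7): δ = 136.94°  ·
antipodal pairs: 7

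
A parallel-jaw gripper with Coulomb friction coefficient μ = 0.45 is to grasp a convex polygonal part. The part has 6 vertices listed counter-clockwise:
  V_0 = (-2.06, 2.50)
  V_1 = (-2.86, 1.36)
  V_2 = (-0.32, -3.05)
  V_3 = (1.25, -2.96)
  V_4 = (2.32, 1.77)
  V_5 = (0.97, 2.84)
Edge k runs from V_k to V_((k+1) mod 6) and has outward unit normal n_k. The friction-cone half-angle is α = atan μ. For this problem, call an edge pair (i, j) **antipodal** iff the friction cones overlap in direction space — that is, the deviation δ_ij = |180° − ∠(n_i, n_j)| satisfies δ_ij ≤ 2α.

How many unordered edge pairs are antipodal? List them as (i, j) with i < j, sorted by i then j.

count = 5; pairs: (0,3), (1,3), (1,4), (2,4), (2,5)

α = atan 0.45 = 24.23°;  2α = 48.46°
n_0 = (-0.8186, +0.5744)
n_1 = (-0.8665, -0.4991)
n_2 = (+0.0572, -0.9984)
n_3 = (+0.9754, -0.2206)
n_4 = (+0.6211, +0.7837)
n_5 = (-0.1115, +0.9938)
  (0,1): δ = 115.00°  ·
  (0,2): δ = 51.66°  ·
  (0,3): δ = 22.31°  ✓
  (0,4): δ = 86.66°  ·
  (0,5): δ = 131.46°  ·
  (1,2): δ = 116.66°  ·
  (1,3): δ = 42.69°  ✓
  (1,4): δ = 21.66°  ✓
  (1,5): δ = 66.46°  ·
  (2,3): δ = 106.03°  ·
  (2,4): δ = 41.68°  ✓
  (2,5): δ = 3.12°  ✓
  (3,4): δ = 115.65°  ·
  (3,5): δ = 70.85°  ·
  (4,5): δ = 135.20°  ·
antipodal pairs: 5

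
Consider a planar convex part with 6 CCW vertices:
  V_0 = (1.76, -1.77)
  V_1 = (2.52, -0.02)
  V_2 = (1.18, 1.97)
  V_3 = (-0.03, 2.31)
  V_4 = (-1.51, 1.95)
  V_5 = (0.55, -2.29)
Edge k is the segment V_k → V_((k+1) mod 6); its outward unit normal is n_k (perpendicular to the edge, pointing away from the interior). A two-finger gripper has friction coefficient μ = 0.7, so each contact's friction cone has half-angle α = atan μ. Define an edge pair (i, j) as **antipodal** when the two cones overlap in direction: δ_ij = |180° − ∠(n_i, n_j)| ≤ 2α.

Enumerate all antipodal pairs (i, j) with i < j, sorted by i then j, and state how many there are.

count = 6; pairs: (0,3), (0,4), (1,4), (2,4), (2,5), (3,5)

α = atan 0.7 = 34.99°;  2α = 69.98°
n_0 = (+0.9172, -0.3983)
n_1 = (+0.8295, +0.5585)
n_2 = (+0.2705, +0.9627)
n_3 = (-0.2364, +0.9717)
n_4 = (-0.8995, -0.4370)
n_5 = (+0.3948, -0.9188)
  (0,1): δ = 122.57°  ·
  (0,2): δ = 82.22°  ·
  (0,3): δ = 52.85°  ✓
  (0,4): δ = 49.39°  ✓
  (0,5): δ = 136.73°  ·
  (1,2): δ = 139.65°  ·
  (1,3): δ = 110.28°  ·
  (1,4): δ = 8.04°  ✓
  (1,5): δ = 79.30°  ·
  (2,3): δ = 150.63°  ·
  (2,4): δ = 48.39°  ✓
  (2,5): δ = 38.95°  ✓
  (3,4): δ = 77.76°  ·
  (3,5): δ = 9.58°  ✓
  (4,5): δ = 92.66°  ·
antipodal pairs: 6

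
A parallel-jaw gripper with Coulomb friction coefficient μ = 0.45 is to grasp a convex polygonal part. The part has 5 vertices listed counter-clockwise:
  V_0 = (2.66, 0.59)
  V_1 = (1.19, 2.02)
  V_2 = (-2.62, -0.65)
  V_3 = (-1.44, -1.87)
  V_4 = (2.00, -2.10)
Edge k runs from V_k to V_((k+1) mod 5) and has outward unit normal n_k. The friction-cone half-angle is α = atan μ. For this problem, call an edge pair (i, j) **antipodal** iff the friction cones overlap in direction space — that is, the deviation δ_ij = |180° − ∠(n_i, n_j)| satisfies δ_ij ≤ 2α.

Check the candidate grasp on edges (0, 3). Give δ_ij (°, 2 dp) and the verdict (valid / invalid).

α = atan 0.45 = 24.23°;  2α = 48.46°
edge 0: e_0 = (-1.47, +1.43);  n_0 = (+0.6973, +0.7168)
edge 3: e_3 = (+3.44, -0.23);  n_3 = (-0.0667, -0.9978)
∠(n_0, n_3) = 139.62°
δ = |180° − 139.62°| = 40.38°
40.38° ≤ 2α = 48.46°  →  valid

δ = 40.38°, valid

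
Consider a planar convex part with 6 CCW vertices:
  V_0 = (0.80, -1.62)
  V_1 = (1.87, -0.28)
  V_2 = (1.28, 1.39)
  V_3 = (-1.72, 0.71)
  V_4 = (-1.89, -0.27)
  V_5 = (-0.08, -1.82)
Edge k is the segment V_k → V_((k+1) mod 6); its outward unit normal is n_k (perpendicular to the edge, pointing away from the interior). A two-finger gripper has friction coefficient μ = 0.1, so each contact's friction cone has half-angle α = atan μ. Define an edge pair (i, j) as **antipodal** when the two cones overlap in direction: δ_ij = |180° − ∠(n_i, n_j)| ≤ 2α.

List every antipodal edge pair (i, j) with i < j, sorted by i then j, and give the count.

α = atan 0.1 = 5.71°;  2α = 11.42°
n_0 = (+0.7814, -0.6240)
n_1 = (+0.9429, +0.3331)
n_2 = (-0.2211, +0.9753)
n_3 = (-0.9853, +0.1709)
n_4 = (-0.6504, -0.7596)
n_5 = (+0.2216, -0.9751)
  (0,1): δ = 121.93°  ·
  (0,2): δ = 38.62°  ·
  (0,3): δ = 28.77°  ·
  (0,4): δ = 88.03°  ·
  (0,5): δ = 141.41°  ·
  (1,2): δ = 96.69°  ·
  (1,3): δ = 29.30°  ·
  (1,4): δ = 29.97°  ·
  (1,5): δ = 83.35°  ·
  (2,3): δ = 112.61°  ·
  (2,4): δ = 53.35°  ·
  (2,5): δ = 0.03°  ✓
  (3,4): δ = 120.73°  ·
  (3,5): δ = 67.35°  ·
  (4,5): δ = 126.62°  ·
antipodal pairs: 1

count = 1; pairs: (2,5)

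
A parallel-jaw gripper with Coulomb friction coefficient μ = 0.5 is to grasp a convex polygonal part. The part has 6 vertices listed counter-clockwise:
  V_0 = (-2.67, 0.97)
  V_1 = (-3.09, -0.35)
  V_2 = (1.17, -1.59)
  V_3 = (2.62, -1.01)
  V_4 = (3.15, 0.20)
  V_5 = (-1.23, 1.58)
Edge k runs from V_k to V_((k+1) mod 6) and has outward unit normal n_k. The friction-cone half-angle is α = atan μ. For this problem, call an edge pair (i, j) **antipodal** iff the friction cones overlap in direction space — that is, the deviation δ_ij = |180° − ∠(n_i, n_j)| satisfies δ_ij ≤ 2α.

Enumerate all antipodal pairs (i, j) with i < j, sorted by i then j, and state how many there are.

α = atan 0.5 = 26.57°;  2α = 53.13°
n_0 = (-0.9529, +0.3032)
n_1 = (-0.2795, -0.9602)
n_2 = (+0.3714, -0.9285)
n_3 = (+0.9160, -0.4012)
n_4 = (+0.3005, +0.9538)
n_5 = (-0.3901, +0.9208)
  (0,1): δ = 88.58°  ·
  (0,2): δ = 50.55°  ✓
  (0,3): δ = 6.00°  ✓
  (0,4): δ = 90.16°  ·
  (0,5): δ = 130.61°  ·
  (1,2): δ = 141.97°  ·
  (1,3): δ = 97.43°  ·
  (1,4): δ = 1.26°  ✓
  (1,5): δ = 39.19°  ✓
  (2,3): δ = 135.46°  ·
  (2,4): δ = 39.29°  ✓
  (2,5): δ = 1.16°  ✓
  (3,4): δ = 83.83°  ·
  (3,5): δ = 43.39°  ✓
  (4,5): δ = 139.55°  ·
antipodal pairs: 7

count = 7; pairs: (0,2), (0,3), (1,4), (1,5), (2,4), (2,5), (3,5)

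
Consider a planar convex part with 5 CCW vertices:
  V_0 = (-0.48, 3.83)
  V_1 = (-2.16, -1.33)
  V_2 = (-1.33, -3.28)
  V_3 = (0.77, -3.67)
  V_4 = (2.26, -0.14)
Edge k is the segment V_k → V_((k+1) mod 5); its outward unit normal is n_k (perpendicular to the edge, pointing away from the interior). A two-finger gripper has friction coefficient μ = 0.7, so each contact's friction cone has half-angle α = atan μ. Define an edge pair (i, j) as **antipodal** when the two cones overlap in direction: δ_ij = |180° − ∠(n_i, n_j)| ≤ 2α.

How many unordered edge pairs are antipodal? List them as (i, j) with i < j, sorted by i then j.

count = 5; pairs: (0,3), (0,4), (1,3), (1,4), (2,4)

α = atan 0.7 = 34.99°;  2α = 69.98°
n_0 = (-0.9509, +0.3096)
n_1 = (-0.9201, -0.3916)
n_2 = (-0.1826, -0.9832)
n_3 = (+0.9213, -0.3889)
n_4 = (+0.8230, +0.5680)
  (0,1): δ = 138.91°  ·
  (0,2): δ = 82.49°  ·
  (0,3): δ = 4.85°  ✓
  (0,4): δ = 52.65°  ✓
  (1,2): δ = 123.58°  ·
  (1,3): δ = 45.94°  ✓
  (1,4): δ = 11.56°  ✓
  (2,3): δ = 102.36°  ·
  (2,4): δ = 44.87°  ✓
  (3,4): δ = 122.50°  ·
antipodal pairs: 5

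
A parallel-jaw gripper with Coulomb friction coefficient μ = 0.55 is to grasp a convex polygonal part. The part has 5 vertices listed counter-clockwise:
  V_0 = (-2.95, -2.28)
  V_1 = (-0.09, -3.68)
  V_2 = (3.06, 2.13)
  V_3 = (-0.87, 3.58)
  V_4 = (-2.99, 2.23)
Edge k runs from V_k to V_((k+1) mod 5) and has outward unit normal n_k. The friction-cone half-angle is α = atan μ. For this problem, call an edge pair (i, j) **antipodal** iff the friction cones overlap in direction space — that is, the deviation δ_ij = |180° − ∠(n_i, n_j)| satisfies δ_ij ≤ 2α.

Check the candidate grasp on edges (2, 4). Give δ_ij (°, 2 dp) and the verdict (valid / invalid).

α = atan 0.55 = 28.81°;  2α = 57.62°
edge 2: e_2 = (-3.93, +1.45);  n_2 = (+0.3461, +0.9382)
edge 4: e_4 = (+0.04, -4.51);  n_4 = (-1.0000, -0.0089)
∠(n_2, n_4) = 110.76°
δ = |180° − 110.76°| = 69.24°
69.24° > 2α = 57.62°  →  invalid

δ = 69.24°, invalid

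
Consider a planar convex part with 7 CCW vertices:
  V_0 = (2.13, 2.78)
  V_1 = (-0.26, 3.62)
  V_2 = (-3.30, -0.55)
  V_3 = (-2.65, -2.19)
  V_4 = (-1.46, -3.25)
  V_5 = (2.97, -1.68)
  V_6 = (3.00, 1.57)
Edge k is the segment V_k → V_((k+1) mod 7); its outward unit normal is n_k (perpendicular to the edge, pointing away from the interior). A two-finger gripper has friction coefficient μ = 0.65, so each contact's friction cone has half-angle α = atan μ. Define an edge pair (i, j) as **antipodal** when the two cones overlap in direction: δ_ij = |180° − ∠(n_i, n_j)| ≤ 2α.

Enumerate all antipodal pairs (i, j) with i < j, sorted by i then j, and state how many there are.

α = atan 0.65 = 33.02°;  2α = 66.05°
n_0 = (+0.3316, +0.9434)
n_1 = (-0.8081, +0.5891)
n_2 = (-0.9296, -0.3685)
n_3 = (-0.6651, -0.7467)
n_4 = (+0.3340, -0.9426)
n_5 = (+1.0000, -0.0092)
n_6 = (+0.8119, +0.5838)
  (0,1): δ = 106.73°  ·
  (0,2): δ = 49.01°  ✓
  (0,3): δ = 22.33°  ✓
  (0,4): δ = 38.88°  ✓
  (0,5): δ = 108.84°  ·
  (0,6): δ = 145.08°  ·
  (1,2): δ = 122.29°  ·
  (1,3): δ = 95.60°  ·
  (1,4): δ = 34.39°  ✓
  (1,5): δ = 35.56°  ✓
  (1,6): δ = 71.81°  ·
  (2,3): δ = 153.31°  ·
  (2,4): δ = 92.11°  ·
  (2,5): δ = 22.15°  ✓
  (2,6): δ = 14.10°  ✓
  (3,4): δ = 118.79°  ·
  (3,5): δ = 48.84°  ✓
  (3,6): δ = 12.59°  ✓
  (4,5): δ = 110.04°  ·
  (4,6): δ = 73.80°  ·
  (5,6): δ = 143.75°  ·
antipodal pairs: 9

count = 9; pairs: (0,2), (0,3), (0,4), (1,4), (1,5), (2,5), (2,6), (3,5), (3,6)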